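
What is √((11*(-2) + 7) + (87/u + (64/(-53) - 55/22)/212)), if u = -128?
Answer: 29*I*√13422/848 ≈ 3.962*I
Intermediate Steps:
√((11*(-2) + 7) + (87/u + (64/(-53) - 55/22)/212)) = √((11*(-2) + 7) + (87/(-128) + (64/(-53) - 55/22)/212)) = √((-22 + 7) + (87*(-1/128) + (64*(-1/53) - 55*1/22)*(1/212))) = √(-15 + (-87/128 + (-64/53 - 5/2)*(1/212))) = √(-15 + (-87/128 - 393/106*1/212)) = √(-15 + (-87/128 - 393/22472)) = √(-15 - 250671/359552) = √(-5643951/359552) = 29*I*√13422/848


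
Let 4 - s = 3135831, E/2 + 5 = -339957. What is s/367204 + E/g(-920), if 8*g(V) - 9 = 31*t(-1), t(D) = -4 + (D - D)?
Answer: 1997005879863/42228460 ≈ 47291.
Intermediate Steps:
E = -679924 (E = -10 + 2*(-339957) = -10 - 679914 = -679924)
s = -3135827 (s = 4 - 1*3135831 = 4 - 3135831 = -3135827)
t(D) = -4 (t(D) = -4 + 0 = -4)
g(V) = -115/8 (g(V) = 9/8 + (31*(-4))/8 = 9/8 + (⅛)*(-124) = 9/8 - 31/2 = -115/8)
s/367204 + E/g(-920) = -3135827/367204 - 679924/(-115/8) = -3135827*1/367204 - 679924*(-8/115) = -3135827/367204 + 5439392/115 = 1997005879863/42228460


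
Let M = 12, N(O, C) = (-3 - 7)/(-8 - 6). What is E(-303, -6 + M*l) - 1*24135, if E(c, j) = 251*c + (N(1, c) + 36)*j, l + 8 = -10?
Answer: -758370/7 ≈ -1.0834e+5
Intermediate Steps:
N(O, C) = 5/7 (N(O, C) = -10/(-14) = -10*(-1/14) = 5/7)
l = -18 (l = -8 - 10 = -18)
E(c, j) = 251*c + 257*j/7 (E(c, j) = 251*c + (5/7 + 36)*j = 251*c + 257*j/7)
E(-303, -6 + M*l) - 1*24135 = (251*(-303) + 257*(-6 + 12*(-18))/7) - 1*24135 = (-76053 + 257*(-6 - 216)/7) - 24135 = (-76053 + (257/7)*(-222)) - 24135 = (-76053 - 57054/7) - 24135 = -589425/7 - 24135 = -758370/7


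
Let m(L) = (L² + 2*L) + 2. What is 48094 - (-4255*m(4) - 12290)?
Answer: 171014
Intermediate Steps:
m(L) = 2 + L² + 2*L
48094 - (-4255*m(4) - 12290) = 48094 - (-4255*(2 + 4² + 2*4) - 12290) = 48094 - (-4255*(2 + 16 + 8) - 12290) = 48094 - (-4255*26 - 12290) = 48094 - (-110630 - 12290) = 48094 - 1*(-122920) = 48094 + 122920 = 171014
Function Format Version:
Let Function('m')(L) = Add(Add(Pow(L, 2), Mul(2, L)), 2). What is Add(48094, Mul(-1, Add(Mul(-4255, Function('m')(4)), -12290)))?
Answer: 171014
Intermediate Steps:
Function('m')(L) = Add(2, Pow(L, 2), Mul(2, L))
Add(48094, Mul(-1, Add(Mul(-4255, Function('m')(4)), -12290))) = Add(48094, Mul(-1, Add(Mul(-4255, Add(2, Pow(4, 2), Mul(2, 4))), -12290))) = Add(48094, Mul(-1, Add(Mul(-4255, Add(2, 16, 8)), -12290))) = Add(48094, Mul(-1, Add(Mul(-4255, 26), -12290))) = Add(48094, Mul(-1, Add(-110630, -12290))) = Add(48094, Mul(-1, -122920)) = Add(48094, 122920) = 171014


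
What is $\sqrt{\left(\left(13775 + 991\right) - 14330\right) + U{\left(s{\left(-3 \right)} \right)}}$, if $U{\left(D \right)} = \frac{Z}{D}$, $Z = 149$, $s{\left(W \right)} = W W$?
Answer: $\frac{\sqrt{4073}}{3} \approx 21.273$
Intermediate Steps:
$s{\left(W \right)} = W^{2}$
$U{\left(D \right)} = \frac{149}{D}$
$\sqrt{\left(\left(13775 + 991\right) - 14330\right) + U{\left(s{\left(-3 \right)} \right)}} = \sqrt{\left(\left(13775 + 991\right) - 14330\right) + \frac{149}{\left(-3\right)^{2}}} = \sqrt{\left(14766 - 14330\right) + \frac{149}{9}} = \sqrt{436 + 149 \cdot \frac{1}{9}} = \sqrt{436 + \frac{149}{9}} = \sqrt{\frac{4073}{9}} = \frac{\sqrt{4073}}{3}$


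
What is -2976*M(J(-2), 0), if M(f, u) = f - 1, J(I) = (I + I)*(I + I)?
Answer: -44640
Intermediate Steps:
J(I) = 4*I² (J(I) = (2*I)*(2*I) = 4*I²)
M(f, u) = -1 + f
-2976*M(J(-2), 0) = -2976*(-1 + 4*(-2)²) = -2976*(-1 + 4*4) = -2976*(-1 + 16) = -2976*15 = -44640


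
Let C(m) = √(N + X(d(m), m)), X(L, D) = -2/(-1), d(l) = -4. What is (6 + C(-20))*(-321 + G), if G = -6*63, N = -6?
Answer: -4194 - 1398*I ≈ -4194.0 - 1398.0*I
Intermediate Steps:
G = -378
X(L, D) = 2 (X(L, D) = -2*(-1) = 2)
C(m) = 2*I (C(m) = √(-6 + 2) = √(-4) = 2*I)
(6 + C(-20))*(-321 + G) = (6 + 2*I)*(-321 - 378) = (6 + 2*I)*(-699) = -4194 - 1398*I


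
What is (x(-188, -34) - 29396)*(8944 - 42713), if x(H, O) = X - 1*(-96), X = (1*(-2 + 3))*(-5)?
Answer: 989600545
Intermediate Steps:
X = -5 (X = (1*1)*(-5) = 1*(-5) = -5)
x(H, O) = 91 (x(H, O) = -5 - 1*(-96) = -5 + 96 = 91)
(x(-188, -34) - 29396)*(8944 - 42713) = (91 - 29396)*(8944 - 42713) = -29305*(-33769) = 989600545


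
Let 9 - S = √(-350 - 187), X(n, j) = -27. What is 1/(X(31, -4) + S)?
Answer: I/(√537 - 18*I) ≈ -0.020906 + 0.026914*I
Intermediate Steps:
S = 9 - I*√537 (S = 9 - √(-350 - 187) = 9 - √(-537) = 9 - I*√537 ≈ 9.0 - 23.173*I)
1/(X(31, -4) + S) = 1/(-27 + (9 - I*√537)) = 1/(-18 - I*√537)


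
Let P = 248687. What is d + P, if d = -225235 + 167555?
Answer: 191007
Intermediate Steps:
d = -57680
d + P = -57680 + 248687 = 191007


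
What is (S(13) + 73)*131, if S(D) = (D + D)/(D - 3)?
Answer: 49518/5 ≈ 9903.6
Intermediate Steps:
S(D) = 2*D/(-3 + D) (S(D) = (2*D)/(-3 + D) = 2*D/(-3 + D))
(S(13) + 73)*131 = (2*13/(-3 + 13) + 73)*131 = (2*13/10 + 73)*131 = (2*13*(⅒) + 73)*131 = (13/5 + 73)*131 = (378/5)*131 = 49518/5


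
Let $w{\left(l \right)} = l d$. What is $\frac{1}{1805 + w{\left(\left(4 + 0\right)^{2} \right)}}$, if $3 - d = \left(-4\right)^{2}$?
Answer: $\frac{1}{1597} \approx 0.00062617$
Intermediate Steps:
$d = -13$ ($d = 3 - \left(-4\right)^{2} = 3 - 16 = -13$)
$w{\left(l \right)} = - 13 l$ ($w{\left(l \right)} = l \left(-13\right) = - 13 l$)
$\frac{1}{1805 + w{\left(\left(4 + 0\right)^{2} \right)}} = \frac{1}{1805 - 13 \left(4 + 0\right)^{2}} = \frac{1}{1805 - 13 \cdot 4^{2}} = \frac{1}{1805 - 208} = \frac{1}{1597}$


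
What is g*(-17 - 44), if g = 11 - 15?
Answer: 244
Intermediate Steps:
g = -4
g*(-17 - 44) = -4*(-17 - 44) = -4*(-61) = 244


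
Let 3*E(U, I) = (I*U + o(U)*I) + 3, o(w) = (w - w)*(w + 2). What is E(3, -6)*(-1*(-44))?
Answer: -220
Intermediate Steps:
o(w) = 0 (o(w) = 0*(2 + w) = 0)
E(U, I) = 1 + I*U/3 (E(U, I) = ((I*U + 0*I) + 3)/3 = ((I*U + 0) + 3)/3 = (I*U + 3)/3 = (3 + I*U)/3 = 1 + I*U/3)
E(3, -6)*(-1*(-44)) = (1 + (⅓)*(-6)*3)*(-1*(-44)) = (1 - 6)*44 = -5*44 = -220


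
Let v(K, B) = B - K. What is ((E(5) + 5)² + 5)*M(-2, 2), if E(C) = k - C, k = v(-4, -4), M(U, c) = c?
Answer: 10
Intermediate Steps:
k = 0 (k = -4 - 1*(-4) = -4 + 4 = 0)
E(C) = -C (E(C) = 0 - C = -C)
((E(5) + 5)² + 5)*M(-2, 2) = ((-1*5 + 5)² + 5)*2 = ((-5 + 5)² + 5)*2 = (0² + 5)*2 = (0 + 5)*2 = 5*2 = 10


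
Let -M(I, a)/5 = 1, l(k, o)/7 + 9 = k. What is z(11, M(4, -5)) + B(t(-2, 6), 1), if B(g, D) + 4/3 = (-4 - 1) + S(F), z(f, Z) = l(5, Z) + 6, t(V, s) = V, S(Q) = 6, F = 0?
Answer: -67/3 ≈ -22.333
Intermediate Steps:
l(k, o) = -63 + 7*k
M(I, a) = -5 (M(I, a) = -5*1 = -5)
z(f, Z) = -22 (z(f, Z) = (-63 + 7*5) + 6 = (-63 + 35) + 6 = -28 + 6 = -22)
B(g, D) = -1/3 (B(g, D) = -4/3 + ((-4 - 1) + 6) = -4/3 + (-5 + 6) = -4/3 + 1 = -1/3)
z(11, M(4, -5)) + B(t(-2, 6), 1) = -22 - 1/3 = -67/3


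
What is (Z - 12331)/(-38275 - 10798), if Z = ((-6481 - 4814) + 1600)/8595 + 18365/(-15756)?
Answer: 111347293001/443040269724 ≈ 0.25133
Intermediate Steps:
Z = -20706773/9028188 (Z = (-11295 + 1600)*(1/8595) + 18365*(-1/15756) = -9695*1/8595 - 18365/15756 = -1939/1719 - 18365/15756 = -20706773/9028188 ≈ -2.2936)
(Z - 12331)/(-38275 - 10798) = (-20706773/9028188 - 12331)/(-38275 - 10798) = -111347293001/9028188/(-49073) = -111347293001/9028188*(-1/49073) = 111347293001/443040269724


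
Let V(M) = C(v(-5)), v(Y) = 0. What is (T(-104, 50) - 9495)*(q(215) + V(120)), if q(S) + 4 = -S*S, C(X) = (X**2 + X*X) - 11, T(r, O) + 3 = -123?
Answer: 444875040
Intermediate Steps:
T(r, O) = -126 (T(r, O) = -3 - 123 = -126)
C(X) = -11 + 2*X**2 (C(X) = (X**2 + X**2) - 11 = 2*X**2 - 11 = -11 + 2*X**2)
V(M) = -11 (V(M) = -11 + 2*0**2 = -11 + 2*0 = -11 + 0 = -11)
q(S) = -4 - S**2 (q(S) = -4 - S*S = -4 - S**2)
(T(-104, 50) - 9495)*(q(215) + V(120)) = (-126 - 9495)*((-4 - 1*215**2) - 11) = -9621*((-4 - 1*46225) - 11) = -9621*((-4 - 46225) - 11) = -9621*(-46229 - 11) = -9621*(-46240) = 444875040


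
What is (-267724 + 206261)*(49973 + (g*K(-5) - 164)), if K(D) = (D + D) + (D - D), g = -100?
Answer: -3122873567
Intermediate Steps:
K(D) = 2*D (K(D) = 2*D + 0 = 2*D)
(-267724 + 206261)*(49973 + (g*K(-5) - 164)) = (-267724 + 206261)*(49973 + (-200*(-5) - 164)) = -61463*(49973 + (-100*(-10) - 164)) = -61463*(49973 + (1000 - 164)) = -61463*(49973 + 836) = -61463*50809 = -3122873567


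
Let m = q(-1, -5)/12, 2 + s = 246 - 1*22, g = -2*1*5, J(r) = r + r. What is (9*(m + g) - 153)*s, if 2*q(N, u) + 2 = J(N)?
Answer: -54279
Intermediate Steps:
J(r) = 2*r
q(N, u) = -1 + N (q(N, u) = -1 + (2*N)/2 = -1 + N)
g = -10 (g = -2*5 = -10)
s = 222 (s = -2 + (246 - 1*22) = -2 + (246 - 22) = -2 + 224 = 222)
m = -⅙ (m = (-1 - 1)/12 = -2*1/12 = -⅙ ≈ -0.16667)
(9*(m + g) - 153)*s = (9*(-⅙ - 10) - 153)*222 = (9*(-61/6) - 153)*222 = (-183/2 - 153)*222 = -489/2*222 = -54279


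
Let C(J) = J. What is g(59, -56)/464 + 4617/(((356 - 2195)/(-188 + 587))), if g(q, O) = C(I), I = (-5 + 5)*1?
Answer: -614061/613 ≈ -1001.7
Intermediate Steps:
I = 0 (I = 0*1 = 0)
g(q, O) = 0
g(59, -56)/464 + 4617/(((356 - 2195)/(-188 + 587))) = 0/464 + 4617/(((356 - 2195)/(-188 + 587))) = 0*(1/464) + 4617/((-1839/399)) = 0 + 4617/((-1839*1/399)) = 0 + 4617/(-613/133) = 0 + 4617*(-133/613) = 0 - 614061/613 = -614061/613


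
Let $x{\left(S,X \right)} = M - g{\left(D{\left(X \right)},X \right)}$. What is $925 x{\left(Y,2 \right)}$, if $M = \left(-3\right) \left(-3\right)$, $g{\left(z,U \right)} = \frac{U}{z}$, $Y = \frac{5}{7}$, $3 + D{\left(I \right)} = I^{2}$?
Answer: $6475$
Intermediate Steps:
$D{\left(I \right)} = -3 + I^{2}$
$Y = \frac{5}{7}$ ($Y = 5 \cdot \frac{1}{7} = \frac{5}{7} \approx 0.71429$)
$M = 9$
$x{\left(S,X \right)} = 9 - \frac{X}{-3 + X^{2}}$
$925 x{\left(Y,2 \right)} = 925 \left(9 - \frac{2}{-3 + 2^{2}}\right) = 925 \left(9 - \frac{2}{-3 + 4}\right) = 925 \left(9 - \frac{2}{1}\right) = 925 \left(9 - 2 \cdot 1\right) = 925 \left(9 - 2\right) = 925 \cdot 7 = 6475$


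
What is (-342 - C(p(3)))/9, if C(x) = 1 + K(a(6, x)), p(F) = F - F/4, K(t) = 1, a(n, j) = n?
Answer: -344/9 ≈ -38.222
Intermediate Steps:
p(F) = 3*F/4 (p(F) = F - F/4 = 3*F/4)
C(x) = 2 (C(x) = 1 + 1 = 2)
(-342 - C(p(3)))/9 = (-342 - 1*2)/9 = (-342 - 2)/9 = (⅑)*(-344) = -344/9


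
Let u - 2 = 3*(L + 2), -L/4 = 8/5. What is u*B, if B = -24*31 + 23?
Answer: 40376/5 ≈ 8075.2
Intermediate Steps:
L = -32/5 ≈ -6.4000
u = -56/5 (u = 2 + 3*(-32/5 + 2) = 2 + 3*(-22/5) = 2 - 66/5 = -56/5 ≈ -11.200)
B = -721 (B = -744 + 23 = -721)
u*B = -56/5*(-721) = 40376/5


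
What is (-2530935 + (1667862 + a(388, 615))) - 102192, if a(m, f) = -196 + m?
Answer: -965073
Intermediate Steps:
(-2530935 + (1667862 + a(388, 615))) - 102192 = (-2530935 + (1667862 + (-196 + 388))) - 102192 = (-2530935 + (1667862 + 192)) - 102192 = (-2530935 + 1668054) - 102192 = -862881 - 102192 = -965073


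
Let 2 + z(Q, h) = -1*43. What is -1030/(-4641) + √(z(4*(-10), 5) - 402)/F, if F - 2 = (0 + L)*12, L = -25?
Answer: 1030/4641 - I*√447/298 ≈ 0.22194 - 0.070948*I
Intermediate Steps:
z(Q, h) = -45 (z(Q, h) = -2 - 1*43 = -2 - 43 = -45)
F = -298 (F = 2 + (0 - 25)*12 = 2 - 25*12 = 2 - 300 = -298)
-1030/(-4641) + √(z(4*(-10), 5) - 402)/F = -1030/(-4641) + √(-45 - 402)/(-298) = -1030*(-1/4641) + √(-447)*(-1/298) = 1030/4641 + (I*√447)*(-1/298) = 1030/4641 - I*√447/298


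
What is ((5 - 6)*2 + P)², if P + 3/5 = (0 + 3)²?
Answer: 1024/25 ≈ 40.960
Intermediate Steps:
P = 42/5 (P = -⅗ + (0 + 3)² = -⅗ + 3² = -⅗ + 9 = 42/5 ≈ 8.4000)
((5 - 6)*2 + P)² = ((5 - 6)*2 + 42/5)² = (-1*2 + 42/5)² = (-2 + 42/5)² = (32/5)² = 1024/25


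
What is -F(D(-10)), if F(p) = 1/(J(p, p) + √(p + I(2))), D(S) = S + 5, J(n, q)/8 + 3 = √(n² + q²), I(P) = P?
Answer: -1/(-24 + 40*√2 + I*√3) ≈ -0.030618 + 0.0016283*I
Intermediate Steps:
J(n, q) = -24 + 8*√(n² + q²)
D(S) = 5 + S
F(p) = 1/(-24 + √(2 + p) + 8*√2*√(p²)) (F(p) = 1/((-24 + 8*√(p² + p²)) + √(p + 2)) = 1/((-24 + 8*√(2*p²)) + √(2 + p)) = 1/((-24 + 8*(√2*√(p²))) + √(2 + p)) = 1/((-24 + 8*√2*√(p²)) + √(2 + p)) = 1/(-24 + √(2 + p) + 8*√2*√(p²)))
-F(D(-10)) = -1/(-24 + √(2 + (5 - 10)) + 8*√2*√((5 - 10)²)) = -1/(-24 + √(2 - 5) + 8*√2*√((-5)²)) = -1/(-24 + √(-3) + 8*√2*√25) = -1/(-24 + I*√3 + 8*√2*5) = -1/(-24 + I*√3 + 40*√2) = -1/(-24 + 40*√2 + I*√3)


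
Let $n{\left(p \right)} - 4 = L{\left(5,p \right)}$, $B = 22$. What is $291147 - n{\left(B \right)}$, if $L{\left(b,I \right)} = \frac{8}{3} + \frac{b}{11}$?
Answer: $\frac{9607616}{33} \approx 2.9114 \cdot 10^{5}$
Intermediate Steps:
$L{\left(b,I \right)} = \frac{8}{3} + \frac{b}{11}$ ($L{\left(b,I \right)} = 8 \cdot \frac{1}{3} + b \frac{1}{11} = \frac{8}{3} + \frac{b}{11}$)
$n{\left(p \right)} = \frac{235}{33}$ ($n{\left(p \right)} = 4 + \left(\frac{8}{3} + \frac{1}{11} \cdot 5\right) = 4 + \left(\frac{8}{3} + \frac{5}{11}\right) = 4 + \frac{103}{33} = \frac{235}{33}$)
$291147 - n{\left(B \right)} = 291147 - \frac{235}{33} = \frac{9607616}{33}$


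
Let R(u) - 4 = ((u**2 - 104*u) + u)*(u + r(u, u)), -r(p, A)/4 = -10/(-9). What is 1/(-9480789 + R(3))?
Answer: -3/28441055 ≈ -1.0548e-7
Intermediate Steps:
r(p, A) = -40/9 (r(p, A) = -(-40)/(-9) = -(-40)*(-1)/9 = -4*10/9 = -40/9)
R(u) = 4 + (-40/9 + u)*(u**2 - 103*u) (R(u) = 4 + ((u**2 - 104*u) + u)*(u - 40/9) = 4 + (u**2 - 103*u)*(-40/9 + u) = 4 + (-40/9 + u)*(u**2 - 103*u))
1/(-9480789 + R(3)) = 1/(-9480789 + (4 + 3**3 - 967/9*3**2 + (4120/9)*3)) = 1/(-9480789 + (4 + 27 - 967/9*9 + 4120/3)) = 1/(-9480789 + (4 + 27 - 967 + 4120/3)) = 1/(-9480789 + 1312/3) = 1/(-28441055/3) = -3/28441055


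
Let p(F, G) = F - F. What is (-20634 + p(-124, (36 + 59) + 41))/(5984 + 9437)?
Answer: -20634/15421 ≈ -1.3380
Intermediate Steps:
p(F, G) = 0
(-20634 + p(-124, (36 + 59) + 41))/(5984 + 9437) = (-20634 + 0)/(5984 + 9437) = -20634/15421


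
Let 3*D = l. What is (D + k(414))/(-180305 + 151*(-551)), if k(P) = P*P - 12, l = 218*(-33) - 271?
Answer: -506687/790518 ≈ -0.64096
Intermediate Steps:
l = -7465 (l = -7194 - 271 = -7465)
D = -7465/3 (D = (⅓)*(-7465) = -7465/3 ≈ -2488.3)
k(P) = -12 + P² (k(P) = P² - 12 = -12 + P²)
(D + k(414))/(-180305 + 151*(-551)) = (-7465/3 + (-12 + 414²))/(-180305 + 151*(-551)) = (-7465/3 + (-12 + 171396))/(-180305 - 83201) = (-7465/3 + 171384)/(-263506) = (506687/3)*(-1/263506) = -506687/790518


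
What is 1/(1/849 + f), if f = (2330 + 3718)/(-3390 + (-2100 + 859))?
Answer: -3931719/5130121 ≈ -0.76640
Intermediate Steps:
f = -6048/4631 (f = 6048/(-3390 - 1241) = 6048/(-4631) = 6048*(-1/4631) = -6048/4631 ≈ -1.3060)
1/(1/849 + f) = 1/(1/849 - 6048/4631) = 1/(-5130121/3931719) = -3931719/5130121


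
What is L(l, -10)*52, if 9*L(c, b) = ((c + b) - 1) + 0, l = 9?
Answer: -104/9 ≈ -11.556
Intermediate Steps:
L(c, b) = -⅑ + b/9 + c/9 (L(c, b) = (((c + b) - 1) + 0)/9 = (((b + c) - 1) + 0)/9 = ((-1 + b + c) + 0)/9 = (-1 + b + c)/9 = -⅑ + b/9 + c/9)
L(l, -10)*52 = (-⅑ + (⅑)*(-10) + (⅑)*9)*52 = (-⅑ - 10/9 + 1)*52 = -2/9*52 = -104/9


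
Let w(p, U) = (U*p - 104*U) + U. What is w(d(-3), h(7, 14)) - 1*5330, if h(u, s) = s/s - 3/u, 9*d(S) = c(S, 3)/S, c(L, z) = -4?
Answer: -1018478/189 ≈ -5388.8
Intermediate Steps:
d(S) = -4/(9*S) (d(S) = (-4/S)/9 = -4/(9*S))
h(u, s) = 1 - 3/u
w(p, U) = -103*U + U*p (w(p, U) = (-104*U + U*p) + U = -103*U + U*p)
w(d(-3), h(7, 14)) - 1*5330 = ((-3 + 7)/7)*(-103 - 4/9/(-3)) - 1*5330 = ((1/7)*4)*(-103 - 4/9*(-1/3)) - 5330 = 4*(-103 + 4/27)/7 - 5330 = (4/7)*(-2777/27) - 5330 = -11108/189 - 5330 = -1018478/189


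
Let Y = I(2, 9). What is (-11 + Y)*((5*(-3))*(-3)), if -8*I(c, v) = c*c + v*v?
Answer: -7785/8 ≈ -973.13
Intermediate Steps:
I(c, v) = -c**2/8 - v**2/8 (I(c, v) = -(c*c + v*v)/8 = -(c**2 + v**2)/8 = -c**2/8 - v**2/8)
Y = -85/8 (Y = -1/8*2**2 - 1/8*9**2 = -1/8*4 - 1/8*81 = -1/2 - 81/8 = -85/8 ≈ -10.625)
(-11 + Y)*((5*(-3))*(-3)) = (-11 - 85/8)*((5*(-3))*(-3)) = -(-2595)*(-3)/8 = -173/8*45 = -7785/8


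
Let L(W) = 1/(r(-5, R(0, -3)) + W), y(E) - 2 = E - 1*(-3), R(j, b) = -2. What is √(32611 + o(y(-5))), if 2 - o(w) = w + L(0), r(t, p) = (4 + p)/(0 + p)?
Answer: √32614 ≈ 180.59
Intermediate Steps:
y(E) = 5 + E (y(E) = 2 + (E - 1*(-3)) = 2 + (E + 3) = 2 + (3 + E) = 5 + E)
r(t, p) = (4 + p)/p
L(W) = 1/(-1 + W) (L(W) = 1/((4 - 2)/(-2) + W) = 1/(-½*2 + W) = 1/(-1 + W))
o(w) = 3 - w (o(w) = 2 - (w + 1/(-1 + 0)) = 2 - (w + 1/(-1)) = 2 - (w - 1) = 2 - (-1 + w) = 2 + (1 - w) = 3 - w)
√(32611 + o(y(-5))) = √(32611 + (3 - (5 - 5))) = √(32611 + (3 - 1*0)) = √(32611 + (3 + 0)) = √(32611 + 3) = √32614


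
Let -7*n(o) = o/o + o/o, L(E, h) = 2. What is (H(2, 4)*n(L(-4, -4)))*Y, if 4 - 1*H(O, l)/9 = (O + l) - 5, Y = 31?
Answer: -1674/7 ≈ -239.14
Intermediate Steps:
H(O, l) = 81 - 9*O - 9*l (H(O, l) = 36 - 9*((O + l) - 5) = 36 - 9*(-5 + O + l) = 36 + (45 - 9*O - 9*l) = 81 - 9*O - 9*l)
n(o) = -2/7 (n(o) = -(o/o + o/o)/7 = -(1 + 1)/7 = -⅐*2 = -2/7)
(H(2, 4)*n(L(-4, -4)))*Y = ((81 - 9*2 - 9*4)*(-2/7))*31 = ((81 - 18 - 36)*(-2/7))*31 = (27*(-2/7))*31 = -54/7*31 = -1674/7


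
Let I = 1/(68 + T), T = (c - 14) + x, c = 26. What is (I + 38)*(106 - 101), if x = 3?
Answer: 15775/83 ≈ 190.06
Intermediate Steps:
T = 15 (T = (26 - 14) + 3 = 12 + 3 = 15)
I = 1/83 (I = 1/(68 + 15) = 1/83 ≈ 0.012048)
(I + 38)*(106 - 101) = (1/83 + 38)*(106 - 101) = (3155/83)*5 = 15775/83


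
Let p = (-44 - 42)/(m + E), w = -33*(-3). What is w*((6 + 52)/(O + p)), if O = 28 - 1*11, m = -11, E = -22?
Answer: 189486/647 ≈ 292.87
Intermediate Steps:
w = 99
p = 86/33 (p = (-44 - 42)/(-11 - 22) = -86/(-33) = -86*(-1/33) = 86/33 ≈ 2.6061)
O = 17 (O = 28 - 11 = 17)
w*((6 + 52)/(O + p)) = 99*((6 + 52)/(17 + 86/33)) = 99*(58/(647/33)) = 99*(58*(33/647)) = 99*(1914/647) = 189486/647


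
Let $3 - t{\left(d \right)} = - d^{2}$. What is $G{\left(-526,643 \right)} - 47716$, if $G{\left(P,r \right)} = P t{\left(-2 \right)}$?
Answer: $-51398$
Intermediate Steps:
$t{\left(d \right)} = 3 + d^{2}$ ($t{\left(d \right)} = 3 - - d^{2} = 3 + d^{2}$)
$G{\left(P,r \right)} = 7 P$ ($G{\left(P,r \right)} = P \left(3 + \left(-2\right)^{2}\right) = P \left(3 + 4\right) = P 7 = 7 P$)
$G{\left(-526,643 \right)} - 47716 = 7 \left(-526\right) - 47716 = -3682 - 47716 = -51398$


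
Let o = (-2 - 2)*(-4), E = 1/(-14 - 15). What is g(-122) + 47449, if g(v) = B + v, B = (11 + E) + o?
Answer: 1373265/29 ≈ 47354.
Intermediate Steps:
E = -1/29 (E = 1/(-29) = -1/29 ≈ -0.034483)
o = 16 (o = -4*(-4) = 16)
B = 782/29 (B = (11 - 1/29) + 16 = 318/29 + 16 = 782/29 ≈ 26.966)
g(v) = 782/29 + v
g(-122) + 47449 = (782/29 - 122) + 47449 = -2756/29 + 47449 = 1373265/29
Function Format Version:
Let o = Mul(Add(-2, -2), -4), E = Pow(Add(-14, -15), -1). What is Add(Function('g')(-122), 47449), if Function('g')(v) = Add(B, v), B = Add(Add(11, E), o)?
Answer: Rational(1373265, 29) ≈ 47354.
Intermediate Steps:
E = Rational(-1, 29) (E = Pow(-29, -1) = Rational(-1, 29) ≈ -0.034483)
o = 16 (o = Mul(-4, -4) = 16)
B = Rational(782, 29) (B = Add(Add(11, Rational(-1, 29)), 16) = Add(Rational(318, 29), 16) = Rational(782, 29) ≈ 26.966)
Function('g')(v) = Add(Rational(782, 29), v)
Add(Function('g')(-122), 47449) = Add(Add(Rational(782, 29), -122), 47449) = Add(Rational(-2756, 29), 47449) = Rational(1373265, 29)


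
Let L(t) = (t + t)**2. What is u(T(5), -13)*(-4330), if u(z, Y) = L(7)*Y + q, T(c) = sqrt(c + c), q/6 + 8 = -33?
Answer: 12098020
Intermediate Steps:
q = -246 (q = -48 + 6*(-33) = -48 - 198 = -246)
L(t) = 4*t**2 (L(t) = (2*t)**2 = 4*t**2)
T(c) = sqrt(2)*sqrt(c) (T(c) = sqrt(2*c) = sqrt(2)*sqrt(c))
u(z, Y) = -246 + 196*Y (u(z, Y) = (4*7**2)*Y - 246 = (4*49)*Y - 246 = 196*Y - 246 = -246 + 196*Y)
u(T(5), -13)*(-4330) = (-246 + 196*(-13))*(-4330) = (-246 - 2548)*(-4330) = -2794*(-4330) = 12098020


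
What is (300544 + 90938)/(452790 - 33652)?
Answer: 195741/209569 ≈ 0.93402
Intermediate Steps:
(300544 + 90938)/(452790 - 33652) = 391482/419138 = 391482*(1/419138) = 195741/209569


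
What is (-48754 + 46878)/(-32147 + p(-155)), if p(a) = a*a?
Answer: 938/4061 ≈ 0.23098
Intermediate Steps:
p(a) = a²
(-48754 + 46878)/(-32147 + p(-155)) = (-48754 + 46878)/(-32147 + (-155)²) = -1876/(-32147 + 24025) = -1876/(-8122) = -1876*(-1/8122) = 938/4061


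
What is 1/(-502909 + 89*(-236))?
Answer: -1/523913 ≈ -1.9087e-6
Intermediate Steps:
1/(-502909 + 89*(-236)) = 1/(-502909 - 21004) = 1/(-523913) = -1/523913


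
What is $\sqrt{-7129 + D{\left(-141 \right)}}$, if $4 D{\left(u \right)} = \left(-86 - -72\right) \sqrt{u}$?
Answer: $\frac{\sqrt{-28516 - 14 i \sqrt{141}}}{2} \approx 0.24611 - 84.434 i$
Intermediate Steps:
$D{\left(u \right)} = - \frac{7 \sqrt{u}}{2}$ ($D{\left(u \right)} = \frac{\left(-86 - -72\right) \sqrt{u}}{4} = \frac{\left(-86 + 72\right) \sqrt{u}}{4} = \frac{\left(-14\right) \sqrt{u}}{4} = - \frac{7 \sqrt{u}}{2}$)
$\sqrt{-7129 + D{\left(-141 \right)}} = \sqrt{-7129 - \frac{7 \sqrt{-141}}{2}} = \sqrt{-7129 - \frac{7 i \sqrt{141}}{2}}$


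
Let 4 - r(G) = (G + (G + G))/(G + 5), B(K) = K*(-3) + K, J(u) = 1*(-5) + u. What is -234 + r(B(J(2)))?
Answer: -2548/11 ≈ -231.64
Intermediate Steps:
J(u) = -5 + u
B(K) = -2*K (B(K) = -3*K + K = -2*K)
r(G) = 4 - 3*G/(5 + G) (r(G) = 4 - (G + (G + G))/(G + 5) = 4 - (G + 2*G)/(5 + G) = 4 - 3*G/(5 + G))
-234 + r(B(J(2))) = -234 + (20 - 2*(-5 + 2))/(5 - 2*(-5 + 2)) = -234 + (20 - 2*(-3))/(5 - 2*(-3)) = -234 + (20 + 6)/(5 + 6) = -234 + 26/11 = -2548/11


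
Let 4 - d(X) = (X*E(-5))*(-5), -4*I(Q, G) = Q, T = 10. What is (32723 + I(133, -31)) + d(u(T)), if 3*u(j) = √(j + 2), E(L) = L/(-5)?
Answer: 130775/4 + 10*√3/3 ≈ 32700.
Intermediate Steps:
I(Q, G) = -Q/4
E(L) = -L/5 (E(L) = L*(-⅕) = -L/5)
u(j) = √(2 + j)/3 (u(j) = √(j + 2)/3 = √(2 + j)/3)
d(X) = 4 + 5*X (d(X) = 4 - X*(-⅕*(-5))*(-5) = 4 - X*1*(-5) = 4 - X*(-5) = 4 - (-5)*X = 4 + 5*X)
(32723 + I(133, -31)) + d(u(T)) = (32723 - ¼*133) + (4 + 5*(√(2 + 10)/3)) = (32723 - 133/4) + (4 + 5*(√12/3)) = 130759/4 + (4 + 5*((2*√3)/3)) = 130759/4 + (4 + 5*(2*√3/3)) = 130759/4 + (4 + 10*√3/3) = 130775/4 + 10*√3/3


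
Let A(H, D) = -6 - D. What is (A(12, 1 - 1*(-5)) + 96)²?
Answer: 7056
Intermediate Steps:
(A(12, 1 - 1*(-5)) + 96)² = ((-6 - (1 - 1*(-5))) + 96)² = ((-6 - (1 + 5)) + 96)² = ((-6 - 1*6) + 96)² = ((-6 - 6) + 96)² = (-12 + 96)² = 84² = 7056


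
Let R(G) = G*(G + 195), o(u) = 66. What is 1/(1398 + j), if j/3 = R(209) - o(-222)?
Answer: 1/254508 ≈ 3.9291e-6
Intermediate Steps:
R(G) = G*(195 + G)
j = 253110 (j = 3*(209*(195 + 209) - 1*66) = 3*(209*404 - 66) = 3*(84436 - 66) = 3*84370 = 253110)
1/(1398 + j) = 1/(1398 + 253110) = 1/254508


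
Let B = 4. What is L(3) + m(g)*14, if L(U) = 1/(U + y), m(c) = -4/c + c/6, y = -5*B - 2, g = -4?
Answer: 263/57 ≈ 4.6140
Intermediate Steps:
y = -22 (y = -5*4 - 2 = -20 - 2 = -22)
m(c) = -4/c + c/6 (m(c) = -4/c + c*(⅙) = -4/c + c/6)
L(U) = 1/(-22 + U) (L(U) = 1/(U - 22) = 1/(-22 + U))
L(3) + m(g)*14 = 1/(-22 + 3) + (-4/(-4) + (⅙)*(-4))*14 = 1/(-19) + (-4*(-¼) - ⅔)*14 = -1/19 + (1 - ⅔)*14 = -1/19 + (⅓)*14 = -1/19 + 14/3 = 263/57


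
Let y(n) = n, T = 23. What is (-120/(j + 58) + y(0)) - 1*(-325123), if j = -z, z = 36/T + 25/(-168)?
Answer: 71084103917/218639 ≈ 3.2512e+5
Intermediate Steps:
z = 5473/3864 (z = 36/23 + 25/(-168) = 36*(1/23) + 25*(-1/168) = 36/23 - 25/168 = 5473/3864 ≈ 1.4164)
j = -5473/3864 (j = -1*5473/3864 = -5473/3864 ≈ -1.4164)
(-120/(j + 58) + y(0)) - 1*(-325123) = (-120/(-5473/3864 + 58) + 0) - 1*(-325123) = (-120/218639/3864 + 0) + 325123 = (-120*3864/218639 + 0) + 325123 = (-463680/218639 + 0) + 325123 = -463680/218639 + 325123 = 71084103917/218639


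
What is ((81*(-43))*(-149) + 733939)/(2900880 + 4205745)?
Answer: 1252906/7106625 ≈ 0.17630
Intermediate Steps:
((81*(-43))*(-149) + 733939)/(2900880 + 4205745) = (-3483*(-149) + 733939)/7106625 = (518967 + 733939)*(1/7106625) = 1252906*(1/7106625) = 1252906/7106625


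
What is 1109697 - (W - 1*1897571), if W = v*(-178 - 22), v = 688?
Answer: 3144868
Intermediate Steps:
W = -137600 (W = 688*(-178 - 22) = 688*(-200) = -137600)
1109697 - (W - 1*1897571) = 1109697 - (-137600 - 1*1897571) = 1109697 - (-137600 - 1897571) = 1109697 - 1*(-2035171) = 1109697 + 2035171 = 3144868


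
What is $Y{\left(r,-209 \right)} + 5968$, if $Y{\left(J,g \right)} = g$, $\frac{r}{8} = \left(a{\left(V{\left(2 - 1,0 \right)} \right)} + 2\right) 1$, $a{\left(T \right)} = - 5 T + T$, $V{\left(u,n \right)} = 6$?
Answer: $5759$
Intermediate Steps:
$a{\left(T \right)} = - 4 T$
$r = -176$ ($r = 8 \left(\left(-4\right) 6 + 2\right) 1 = 8 \left(-24 + 2\right) 1 = 8 \left(\left(-22\right) 1\right) = 8 \left(-22\right) = -176$)
$Y{\left(r,-209 \right)} + 5968 = -209 + 5968 = 5759$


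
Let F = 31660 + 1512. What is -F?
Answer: -33172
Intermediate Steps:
F = 33172
-F = -1*33172 = -33172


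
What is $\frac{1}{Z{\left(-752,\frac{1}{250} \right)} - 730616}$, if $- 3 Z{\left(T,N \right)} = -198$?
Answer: $- \frac{1}{730550} \approx -1.3688 \cdot 10^{-6}$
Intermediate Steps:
$Z{\left(T,N \right)} = 66$ ($Z{\left(T,N \right)} = \left(- \frac{1}{3}\right) \left(-198\right) = 66$)
$\frac{1}{Z{\left(-752,\frac{1}{250} \right)} - 730616} = \frac{1}{66 - 730616} = \frac{1}{-730550} = - \frac{1}{730550}$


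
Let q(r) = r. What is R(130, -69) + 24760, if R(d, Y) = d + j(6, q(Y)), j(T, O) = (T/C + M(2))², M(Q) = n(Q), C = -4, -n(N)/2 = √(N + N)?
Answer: 99681/4 ≈ 24920.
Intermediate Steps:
n(N) = -2*√2*√N (n(N) = -2*√(N + N) = -2*√2*√N)
M(Q) = -2*√2*√Q
j(T, O) = (-4 - T/4)² (j(T, O) = (T/(-4) - 2*√2*√2)² = (T*(-¼) - 4)² = (-T/4 - 4)² = (-4 - T/4)²)
R(d, Y) = 121/4 + d (R(d, Y) = d + (16 + 6)²/16 = d + (1/16)*22² = d + (1/16)*484 = d + 121/4 = 121/4 + d)
R(130, -69) + 24760 = (121/4 + 130) + 24760 = 641/4 + 24760 = 99681/4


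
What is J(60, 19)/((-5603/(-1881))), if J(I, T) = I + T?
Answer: 148599/5603 ≈ 26.521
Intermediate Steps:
J(60, 19)/((-5603/(-1881))) = (60 + 19)/((-5603/(-1881))) = 79/((-5603*(-1/1881))) = 79/(5603/1881) = 79*(1881/5603) = 148599/5603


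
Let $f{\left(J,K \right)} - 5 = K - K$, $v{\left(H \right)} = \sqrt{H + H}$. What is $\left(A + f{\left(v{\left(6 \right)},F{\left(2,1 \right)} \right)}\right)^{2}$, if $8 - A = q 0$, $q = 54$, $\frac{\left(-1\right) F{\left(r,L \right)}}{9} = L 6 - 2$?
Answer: $169$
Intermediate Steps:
$F{\left(r,L \right)} = 18 - 54 L$ ($F{\left(r,L \right)} = - 9 \left(L 6 - 2\right) = - 9 \left(6 L - 2\right) = - 9 \left(-2 + 6 L\right) = 18 - 54 L$)
$v{\left(H \right)} = \sqrt{2} \sqrt{H}$ ($v{\left(H \right)} = \sqrt{2 H} = \sqrt{2} \sqrt{H}$)
$f{\left(J,K \right)} = 5$ ($f{\left(J,K \right)} = 5 + \left(K - K\right) = 5 + 0 = 5$)
$A = 8$ ($A = 8 - 54 \cdot 0 = 8 - 0 = 8 + 0 = 8$)
$\left(A + f{\left(v{\left(6 \right)},F{\left(2,1 \right)} \right)}\right)^{2} = \left(8 + 5\right)^{2} = 13^{2} = 169$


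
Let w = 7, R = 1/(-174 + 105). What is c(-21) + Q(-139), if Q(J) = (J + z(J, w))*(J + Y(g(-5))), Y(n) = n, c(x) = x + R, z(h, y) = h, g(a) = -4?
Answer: 2741576/69 ≈ 39733.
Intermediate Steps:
R = -1/69 (R = 1/(-69) = -1/69 ≈ -0.014493)
c(x) = -1/69 + x (c(x) = x - 1/69 = -1/69 + x)
Q(J) = 2*J*(-4 + J) (Q(J) = (J + J)*(J - 4) = (2*J)*(-4 + J) = 2*J*(-4 + J))
c(-21) + Q(-139) = (-1/69 - 21) + 2*(-139)*(-4 - 139) = -1450/69 + 2*(-139)*(-143) = -1450/69 + 39754 = 2741576/69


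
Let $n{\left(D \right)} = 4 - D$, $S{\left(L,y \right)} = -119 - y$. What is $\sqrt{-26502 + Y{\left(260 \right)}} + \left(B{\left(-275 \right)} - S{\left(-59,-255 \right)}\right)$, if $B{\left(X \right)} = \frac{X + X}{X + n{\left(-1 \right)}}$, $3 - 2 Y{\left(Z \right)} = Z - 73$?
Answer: $- \frac{3617}{27} + i \sqrt{26594} \approx -133.96 + 163.08 i$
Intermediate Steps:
$Y{\left(Z \right)} = 38 - \frac{Z}{2}$ ($Y{\left(Z \right)} = \frac{3}{2} - \frac{Z - 73}{2} = \frac{3}{2} - \frac{-73 + Z}{2} = \frac{3}{2} - \left(- \frac{73}{2} + \frac{Z}{2}\right) = 38 - \frac{Z}{2}$)
$B{\left(X \right)} = \frac{2 X}{5 + X}$ ($B{\left(X \right)} = \frac{X + X}{X + \left(4 - -1\right)} = \frac{2 X}{X + \left(4 + 1\right)} = \frac{2 X}{X + 5} = \frac{2 X}{5 + X}$)
$\sqrt{-26502 + Y{\left(260 \right)}} + \left(B{\left(-275 \right)} - S{\left(-59,-255 \right)}\right) = \sqrt{-26502 + \left(38 - 130\right)} - \left(-119 + 255 + \frac{550}{5 - 275}\right) = \sqrt{-26502 + \left(38 - 130\right)} + \left(2 \left(-275\right) \frac{1}{-270} - \left(-119 + 255\right)\right) = \sqrt{-26502 - 92} + \left(2 \left(-275\right) \left(- \frac{1}{270}\right) - 136\right) = \sqrt{-26594} + \left(\frac{55}{27} - 136\right) = i \sqrt{26594} - \frac{3617}{27} = - \frac{3617}{27} + i \sqrt{26594}$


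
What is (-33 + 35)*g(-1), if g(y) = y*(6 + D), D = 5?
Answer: -22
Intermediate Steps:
g(y) = 11*y (g(y) = y*(6 + 5) = y*11 = 11*y)
(-33 + 35)*g(-1) = (-33 + 35)*(11*(-1)) = 2*(-11) = -22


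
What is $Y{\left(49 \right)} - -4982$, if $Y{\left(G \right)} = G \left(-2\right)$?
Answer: $4884$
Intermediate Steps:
$Y{\left(G \right)} = - 2 G$
$Y{\left(49 \right)} - -4982 = \left(-2\right) 49 - -4982 = -98 + 4982 = 4884$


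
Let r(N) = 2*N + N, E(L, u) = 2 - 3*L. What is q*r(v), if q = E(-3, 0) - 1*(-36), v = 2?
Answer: 282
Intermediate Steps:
r(N) = 3*N
q = 47 (q = (2 - 3*(-3)) - 1*(-36) = (2 + 9) + 36 = 11 + 36 = 47)
q*r(v) = 47*(3*2) = 47*6 = 282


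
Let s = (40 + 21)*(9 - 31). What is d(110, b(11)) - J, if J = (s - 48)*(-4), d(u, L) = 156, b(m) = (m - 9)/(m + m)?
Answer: -5404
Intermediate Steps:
b(m) = (-9 + m)/(2*m) (b(m) = (-9 + m)/((2*m)) = (-9 + m)*(1/(2*m)) = (-9 + m)/(2*m))
s = -1342 (s = 61*(-22) = -1342)
J = 5560 (J = (-1342 - 48)*(-4) = -1390*(-4) = 5560)
d(110, b(11)) - J = 156 - 1*5560 = 156 - 5560 = -5404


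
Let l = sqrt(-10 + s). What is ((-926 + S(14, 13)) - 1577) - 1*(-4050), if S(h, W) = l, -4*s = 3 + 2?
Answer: 1547 + 3*I*sqrt(5)/2 ≈ 1547.0 + 3.3541*I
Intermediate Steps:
s = -5/4 (s = -(3 + 2)/4 = -1/4*5 = -5/4 ≈ -1.2500)
l = 3*I*sqrt(5)/2 (l = sqrt(-10 - 5/4) = sqrt(-45/4) = 3*I*sqrt(5)/2 ≈ 3.3541*I)
S(h, W) = 3*I*sqrt(5)/2
((-926 + S(14, 13)) - 1577) - 1*(-4050) = ((-926 + 3*I*sqrt(5)/2) - 1577) - 1*(-4050) = (-2503 + 3*I*sqrt(5)/2) + 4050 = 1547 + 3*I*sqrt(5)/2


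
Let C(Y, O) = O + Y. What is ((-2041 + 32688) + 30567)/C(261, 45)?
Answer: 30607/153 ≈ 200.05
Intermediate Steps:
((-2041 + 32688) + 30567)/C(261, 45) = ((-2041 + 32688) + 30567)/(45 + 261) = (30647 + 30567)/306 = 61214*(1/306) = 30607/153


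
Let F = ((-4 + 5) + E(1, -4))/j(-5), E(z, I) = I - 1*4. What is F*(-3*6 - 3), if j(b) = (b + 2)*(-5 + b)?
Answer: 49/10 ≈ 4.9000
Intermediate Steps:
E(z, I) = -4 + I (E(z, I) = I - 4 = -4 + I)
j(b) = (-5 + b)*(2 + b) (j(b) = (2 + b)*(-5 + b) = (-5 + b)*(2 + b))
F = -7/30 (F = ((-4 + 5) + (-4 - 4))/(-10 + (-5)² - 3*(-5)) = (1 - 8)/(-10 + 25 + 15) = -7/30 ≈ -0.23333)
F*(-3*6 - 3) = -7*(-3*6 - 3)/30 = -7*(-18 - 3)/30 = -7/30*(-21) = 49/10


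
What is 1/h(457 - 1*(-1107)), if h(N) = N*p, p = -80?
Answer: -1/125120 ≈ -7.9923e-6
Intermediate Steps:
h(N) = -80*N (h(N) = N*(-80) = -80*N)
1/h(457 - 1*(-1107)) = 1/(-80*(457 - 1*(-1107))) = 1/(-80*(457 + 1107)) = 1/(-80*1564) = 1/(-125120) = -1/125120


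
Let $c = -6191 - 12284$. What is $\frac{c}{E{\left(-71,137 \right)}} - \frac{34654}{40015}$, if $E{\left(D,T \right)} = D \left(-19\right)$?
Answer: $- \frac{786025371}{53980235} \approx -14.561$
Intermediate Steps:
$E{\left(D,T \right)} = - 19 D$
$c = -18475$ ($c = -6191 - 12284 = -18475$)
$\frac{c}{E{\left(-71,137 \right)}} - \frac{34654}{40015} = - \frac{18475}{\left(-19\right) \left(-71\right)} - \frac{34654}{40015} = - \frac{18475}{1349} - \frac{34654}{40015} = - \frac{786025371}{53980235}$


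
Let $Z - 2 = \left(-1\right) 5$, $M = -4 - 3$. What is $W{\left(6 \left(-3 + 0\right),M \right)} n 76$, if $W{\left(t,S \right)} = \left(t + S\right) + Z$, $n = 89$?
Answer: $-189392$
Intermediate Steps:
$M = -7$ ($M = -4 - 3 = -7$)
$Z = -3$ ($Z = 2 - 5 = -3$)
$W{\left(t,S \right)} = -3 + S + t$ ($W{\left(t,S \right)} = \left(t + S\right) - 3 = \left(S + t\right) - 3 = -3 + S + t$)
$W{\left(6 \left(-3 + 0\right),M \right)} n 76 = \left(-3 - 7 + 6 \left(-3 + 0\right)\right) 89 \cdot 76 = \left(-3 - 7 + 6 \left(-3\right)\right) 89 \cdot 76 = \left(-3 - 7 - 18\right) 89 \cdot 76 = \left(-28\right) 89 \cdot 76 = \left(-2492\right) 76 = -189392$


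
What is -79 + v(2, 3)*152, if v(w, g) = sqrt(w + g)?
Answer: -79 + 152*sqrt(5) ≈ 260.88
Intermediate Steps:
v(w, g) = sqrt(g + w)
-79 + v(2, 3)*152 = -79 + sqrt(3 + 2)*152 = -79 + sqrt(5)*152 = -79 + 152*sqrt(5)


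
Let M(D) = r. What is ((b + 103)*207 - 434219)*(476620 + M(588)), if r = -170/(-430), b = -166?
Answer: -9166449235020/43 ≈ -2.1317e+11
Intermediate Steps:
r = 17/43 (r = -170*(-1/430) = 17/43 ≈ 0.39535)
M(D) = 17/43
((b + 103)*207 - 434219)*(476620 + M(588)) = ((-166 + 103)*207 - 434219)*(476620 + 17/43) = (-63*207 - 434219)*(20494677/43) = (-13041 - 434219)*(20494677/43) = -447260*20494677/43 = -9166449235020/43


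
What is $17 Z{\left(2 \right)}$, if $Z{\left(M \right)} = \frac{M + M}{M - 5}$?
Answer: $- \frac{68}{3} \approx -22.667$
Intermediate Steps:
$Z{\left(M \right)} = \frac{2 M}{-5 + M}$
$17 Z{\left(2 \right)} = 17 \cdot 2 \cdot 2 \frac{1}{-5 + 2} = 17 \cdot 2 \cdot 2 \frac{1}{-3} = 17 \cdot 2 \cdot 2 \left(- \frac{1}{3}\right) = 17 \left(- \frac{4}{3}\right) = - \frac{68}{3}$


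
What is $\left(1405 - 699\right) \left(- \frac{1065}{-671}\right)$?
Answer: $\frac{751890}{671} \approx 1120.6$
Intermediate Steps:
$\left(1405 - 699\right) \left(- \frac{1065}{-671}\right) = 706 \left(\left(-1065\right) \left(- \frac{1}{671}\right)\right) = 706 \cdot \frac{1065}{671} = \frac{751890}{671}$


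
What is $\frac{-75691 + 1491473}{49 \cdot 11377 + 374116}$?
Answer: $\frac{1415782}{931589} \approx 1.5197$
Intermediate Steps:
$\frac{-75691 + 1491473}{49 \cdot 11377 + 374116} = \frac{1415782}{557473 + 374116} = \frac{1415782}{931589}$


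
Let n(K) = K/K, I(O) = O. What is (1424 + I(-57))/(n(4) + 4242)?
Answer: 1367/4243 ≈ 0.32218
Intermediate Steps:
n(K) = 1
(1424 + I(-57))/(n(4) + 4242) = (1424 - 57)/(1 + 4242) = 1367/4243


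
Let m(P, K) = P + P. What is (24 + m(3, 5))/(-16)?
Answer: -15/8 ≈ -1.8750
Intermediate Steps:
m(P, K) = 2*P
(24 + m(3, 5))/(-16) = (24 + 2*3)/(-16) = (24 + 6)*(-1/16) = 30*(-1/16) = -15/8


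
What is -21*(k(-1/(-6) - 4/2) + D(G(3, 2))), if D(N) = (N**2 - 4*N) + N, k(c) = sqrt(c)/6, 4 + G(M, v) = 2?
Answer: -210 - 7*I*sqrt(66)/12 ≈ -210.0 - 4.739*I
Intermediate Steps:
G(M, v) = -2 (G(M, v) = -4 + 2 = -2)
k(c) = sqrt(c)/6
D(N) = N**2 - 3*N
-21*(k(-1/(-6) - 4/2) + D(G(3, 2))) = -21*(sqrt(-1/(-6) - 4/2)/6 - 2*(-3 - 2)) = -21*(sqrt(-1*(-1/6) - 4*1/2)/6 - 2*(-5)) = -21*(sqrt(1/6 - 2)/6 + 10) = -21*(sqrt(-11/6)/6 + 10) = -21*((I*sqrt(66)/6)/6 + 10) = -21*(I*sqrt(66)/36 + 10) = -21*(10 + I*sqrt(66)/36) = -210 - 7*I*sqrt(66)/12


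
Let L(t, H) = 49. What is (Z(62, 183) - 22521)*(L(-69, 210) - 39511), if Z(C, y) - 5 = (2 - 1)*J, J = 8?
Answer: 888210696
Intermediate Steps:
Z(C, y) = 13 (Z(C, y) = 5 + (2 - 1)*8 = 5 + 1*8 = 5 + 8 = 13)
(Z(62, 183) - 22521)*(L(-69, 210) - 39511) = (13 - 22521)*(49 - 39511) = -22508*(-39462) = 888210696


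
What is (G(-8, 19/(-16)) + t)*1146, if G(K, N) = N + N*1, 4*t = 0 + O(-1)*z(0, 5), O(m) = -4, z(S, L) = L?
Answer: -33807/4 ≈ -8451.8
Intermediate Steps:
t = -5 (t = (0 - 4*5)/4 = (0 - 20)/4 = (¼)*(-20) = -5)
G(K, N) = 2*N (G(K, N) = N + N = 2*N)
(G(-8, 19/(-16)) + t)*1146 = (2*(19/(-16)) - 5)*1146 = (2*(19*(-1/16)) - 5)*1146 = (2*(-19/16) - 5)*1146 = (-19/8 - 5)*1146 = -59/8*1146 = -33807/4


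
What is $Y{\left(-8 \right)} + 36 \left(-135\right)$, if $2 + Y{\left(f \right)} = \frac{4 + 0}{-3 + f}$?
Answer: $- \frac{53486}{11} \approx -4862.4$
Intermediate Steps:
$Y{\left(f \right)} = -2 + \frac{4}{-3 + f}$ ($Y{\left(f \right)} = -2 + \frac{4 + 0}{-3 + f} = -2 + \frac{4}{-3 + f}$)
$Y{\left(-8 \right)} + 36 \left(-135\right) = \frac{2 \left(5 - -8\right)}{-3 - 8} + 36 \left(-135\right) = \frac{2 \left(5 + 8\right)}{-11} - 4860 = 2 \left(- \frac{1}{11}\right) 13 - 4860 = - \frac{26}{11} - 4860 = - \frac{53486}{11}$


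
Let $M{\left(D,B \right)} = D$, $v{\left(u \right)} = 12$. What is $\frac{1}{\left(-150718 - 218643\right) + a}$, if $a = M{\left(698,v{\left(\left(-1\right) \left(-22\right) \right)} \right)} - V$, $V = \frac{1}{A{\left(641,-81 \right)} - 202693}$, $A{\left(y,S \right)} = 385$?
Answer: $- \frac{202308}{74583474203} \approx -2.7125 \cdot 10^{-6}$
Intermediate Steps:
$V = - \frac{1}{202308}$ ($V = \frac{1}{385 - 202693} = \frac{1}{-202308} = - \frac{1}{202308} \approx -4.943 \cdot 10^{-6}$)
$a = \frac{141210985}{202308}$ ($a = 698 - - \frac{1}{202308} = 698 + \frac{1}{202308} = \frac{141210985}{202308} \approx 698.0$)
$\frac{1}{\left(-150718 - 218643\right) + a} = \frac{1}{\left(-150718 - 218643\right) + \frac{141210985}{202308}} = \frac{1}{-369361 + \frac{141210985}{202308}} = \frac{1}{- \frac{74583474203}{202308}} = - \frac{202308}{74583474203}$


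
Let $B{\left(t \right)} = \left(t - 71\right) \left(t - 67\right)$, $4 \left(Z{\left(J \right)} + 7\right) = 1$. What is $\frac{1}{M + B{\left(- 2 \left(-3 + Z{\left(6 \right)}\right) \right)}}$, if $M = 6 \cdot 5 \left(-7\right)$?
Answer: $\frac{4}{8945} \approx 0.00044718$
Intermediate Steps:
$Z{\left(J \right)} = - \frac{27}{4}$ ($Z{\left(J \right)} = -7 + \frac{1}{4} \cdot 1 = -7 + \frac{1}{4} = - \frac{27}{4}$)
$M = -210$ ($M = 30 \left(-7\right) = -210$)
$B{\left(t \right)} = \left(-71 + t\right) \left(-67 + t\right)$
$\frac{1}{M + B{\left(- 2 \left(-3 + Z{\left(6 \right)}\right) \right)}} = \frac{1}{-210 + \left(4757 + \left(- 2 \left(-3 - \frac{27}{4}\right)\right)^{2} - 138 \left(- 2 \left(-3 - \frac{27}{4}\right)\right)\right)} = \frac{1}{-210 + \left(4757 + \left(\left(-2\right) \left(- \frac{39}{4}\right)\right)^{2} - 138 \left(\left(-2\right) \left(- \frac{39}{4}\right)\right)\right)} = \frac{1}{-210 + \left(4757 + \left(\frac{39}{2}\right)^{2} - 2691\right)} = \frac{1}{-210 + \left(4757 + \frac{1521}{4} - 2691\right)} = \frac{1}{-210 + \frac{9785}{4}} = \frac{1}{\frac{8945}{4}} = \frac{4}{8945}$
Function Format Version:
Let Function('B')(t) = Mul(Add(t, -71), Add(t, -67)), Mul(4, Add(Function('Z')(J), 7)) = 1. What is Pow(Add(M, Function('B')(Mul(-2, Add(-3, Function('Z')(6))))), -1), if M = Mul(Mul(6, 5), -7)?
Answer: Rational(4, 8945) ≈ 0.00044718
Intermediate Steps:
Function('Z')(J) = Rational(-27, 4) (Function('Z')(J) = Add(-7, Mul(Rational(1, 4), 1)) = Add(-7, Rational(1, 4)) = Rational(-27, 4))
M = -210 (M = Mul(30, -7) = -210)
Function('B')(t) = Mul(Add(-71, t), Add(-67, t))
Pow(Add(M, Function('B')(Mul(-2, Add(-3, Function('Z')(6))))), -1) = Pow(Add(-210, Add(4757, Pow(Mul(-2, Add(-3, Rational(-27, 4))), 2), Mul(-138, Mul(-2, Add(-3, Rational(-27, 4)))))), -1) = Pow(Add(-210, Add(4757, Pow(Mul(-2, Rational(-39, 4)), 2), Mul(-138, Mul(-2, Rational(-39, 4))))), -1) = Pow(Add(-210, Add(4757, Pow(Rational(39, 2), 2), Mul(-138, Rational(39, 2)))), -1) = Pow(Add(-210, Add(4757, Rational(1521, 4), -2691)), -1) = Pow(Add(-210, Rational(9785, 4)), -1) = Pow(Rational(8945, 4), -1) = Rational(4, 8945)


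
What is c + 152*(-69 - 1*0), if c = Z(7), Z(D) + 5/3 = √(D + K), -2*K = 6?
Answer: -31463/3 ≈ -10488.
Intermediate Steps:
K = -3 (K = -½*6 = -3)
Z(D) = -5/3 + √(-3 + D) (Z(D) = -5/3 + √(D - 3) = -5/3 + √(-3 + D))
c = ⅓ (c = -5/3 + √(-3 + 7) = -5/3 + √4 = -5/3 + 2 = ⅓ ≈ 0.33333)
c + 152*(-69 - 1*0) = ⅓ + 152*(-69 - 1*0) = ⅓ + 152*(-69 + 0) = ⅓ + 152*(-69) = ⅓ - 10488 = -31463/3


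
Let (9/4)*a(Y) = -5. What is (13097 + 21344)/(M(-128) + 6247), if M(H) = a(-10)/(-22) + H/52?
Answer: 44325567/8036851 ≈ 5.5153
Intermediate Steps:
a(Y) = -20/9 (a(Y) = (4/9)*(-5) = -20/9)
M(H) = 10/99 + H/52 (M(H) = -20/9/(-22) + H/52 = -20/9*(-1/22) + H*(1/52) = 10/99 + H/52)
(13097 + 21344)/(M(-128) + 6247) = (13097 + 21344)/((10/99 + (1/52)*(-128)) + 6247) = 34441/((10/99 - 32/13) + 6247) = 34441/(-3038/1287 + 6247) = 34441/(8036851/1287) = 34441*(1287/8036851) = 44325567/8036851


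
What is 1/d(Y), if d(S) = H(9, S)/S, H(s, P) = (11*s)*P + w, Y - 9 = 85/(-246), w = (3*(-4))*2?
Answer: 2129/204867 ≈ 0.010392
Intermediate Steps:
w = -24 (w = -12*2 = -24)
Y = 2129/246 (Y = 9 + 85/(-246) = 9 + 85*(-1/246) = 9 - 85/246 = 2129/246 ≈ 8.6545)
H(s, P) = -24 + 11*P*s (H(s, P) = (11*s)*P - 24 = 11*P*s - 24 = -24 + 11*P*s)
d(S) = (-24 + 99*S)/S (d(S) = (-24 + 11*S*9)/S = (-24 + 99*S)/S)
1/d(Y) = 1/(99 - 24/2129/246) = 1/(99 - 24*246/2129) = 1/(99 - 5904/2129) = 1/(204867/2129) = 2129/204867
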